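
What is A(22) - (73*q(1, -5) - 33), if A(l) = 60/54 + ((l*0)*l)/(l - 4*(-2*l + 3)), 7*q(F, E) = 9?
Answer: -3764/63 ≈ -59.746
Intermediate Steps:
q(F, E) = 9/7 (q(F, E) = (⅐)*9 = 9/7)
A(l) = 10/9 (A(l) = 60*(1/54) + (0*l)/(l - 4*(3 - 2*l)) = 10/9 + 0/(l + (-12 + 8*l)) = 10/9 + 0/(-12 + 9*l) = 10/9 + 0 = 10/9)
A(22) - (73*q(1, -5) - 33) = 10/9 - (73*(9/7) - 33) = 10/9 - (657/7 - 33) = 10/9 - 1*426/7 = 10/9 - 426/7 = -3764/63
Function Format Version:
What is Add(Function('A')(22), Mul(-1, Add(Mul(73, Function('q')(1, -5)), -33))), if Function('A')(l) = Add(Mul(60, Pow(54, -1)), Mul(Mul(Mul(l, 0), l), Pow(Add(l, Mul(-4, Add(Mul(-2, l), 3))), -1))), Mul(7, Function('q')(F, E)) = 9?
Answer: Rational(-3764, 63) ≈ -59.746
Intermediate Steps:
Function('q')(F, E) = Rational(9, 7) (Function('q')(F, E) = Mul(Rational(1, 7), 9) = Rational(9, 7))
Function('A')(l) = Rational(10, 9) (Function('A')(l) = Add(Mul(60, Rational(1, 54)), Mul(Mul(0, l), Pow(Add(l, Mul(-4, Add(3, Mul(-2, l)))), -1))) = Add(Rational(10, 9), Mul(0, Pow(Add(l, Add(-12, Mul(8, l))), -1))) = Add(Rational(10, 9), Mul(0, Pow(Add(-12, Mul(9, l)), -1))) = Add(Rational(10, 9), 0) = Rational(10, 9))
Add(Function('A')(22), Mul(-1, Add(Mul(73, Function('q')(1, -5)), -33))) = Add(Rational(10, 9), Mul(-1, Add(Mul(73, Rational(9, 7)), -33))) = Add(Rational(10, 9), Mul(-1, Add(Rational(657, 7), -33))) = Add(Rational(10, 9), Mul(-1, Rational(426, 7))) = Add(Rational(10, 9), Rational(-426, 7)) = Rational(-3764, 63)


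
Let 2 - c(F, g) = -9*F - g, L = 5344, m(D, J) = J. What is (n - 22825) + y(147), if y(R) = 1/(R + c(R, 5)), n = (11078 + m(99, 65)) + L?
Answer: -9361225/1477 ≈ -6338.0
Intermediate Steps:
n = 16487 (n = (11078 + 65) + 5344 = 11143 + 5344 = 16487)
c(F, g) = 2 + g + 9*F (c(F, g) = 2 - (-9*F - g) = 2 - (-g - 9*F) = 2 + (g + 9*F) = 2 + g + 9*F)
y(R) = 1/(7 + 10*R) (y(R) = 1/(R + (2 + 5 + 9*R)) = 1/(R + (7 + 9*R)) = 1/(7 + 10*R))
(n - 22825) + y(147) = (16487 - 22825) + 1/(7 + 10*147) = -6338 + 1/(7 + 1470) = -6338 + 1/1477 = -9361225/1477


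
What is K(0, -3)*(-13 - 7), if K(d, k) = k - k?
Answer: 0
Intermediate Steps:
K(d, k) = 0
K(0, -3)*(-13 - 7) = 0*(-13 - 7) = 0*(-20) = 0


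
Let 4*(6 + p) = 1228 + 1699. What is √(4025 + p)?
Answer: √19003/2 ≈ 68.926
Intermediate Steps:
p = 2903/4 (p = -6 + (1228 + 1699)/4 = -6 + (¼)*2927 = -6 + 2927/4 = 2903/4 ≈ 725.75)
√(4025 + p) = √(4025 + 2903/4) = √(19003/4) = √19003/2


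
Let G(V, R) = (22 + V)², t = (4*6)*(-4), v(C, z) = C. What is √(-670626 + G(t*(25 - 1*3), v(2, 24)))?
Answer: √3697474 ≈ 1922.9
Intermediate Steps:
t = -96 (t = 24*(-4) = -96)
√(-670626 + G(t*(25 - 1*3), v(2, 24))) = √(-670626 + (22 - 96*(25 - 1*3))²) = √(-670626 + (22 - 96*(25 - 3))²) = √(-670626 + (22 - 96*22)²) = √(-670626 + (22 - 2112)²) = √(-670626 + (-2090)²) = √(-670626 + 4368100) = √3697474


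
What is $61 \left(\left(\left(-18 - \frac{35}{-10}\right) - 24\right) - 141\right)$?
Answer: $- \frac{21899}{2} \approx -10950.0$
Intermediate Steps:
$61 \left(\left(\left(-18 - \frac{35}{-10}\right) - 24\right) - 141\right) = 61 \left(\left(\left(-18 - - \frac{7}{2}\right) - 24\right) - 141\right) = 61 \left(\left(\left(-18 + \frac{7}{2}\right) - 24\right) - 141\right) = 61 \left(\left(- \frac{29}{2} - 24\right) - 141\right) = 61 \left(- \frac{77}{2} - 141\right) = 61 \left(- \frac{359}{2}\right) = - \frac{21899}{2}$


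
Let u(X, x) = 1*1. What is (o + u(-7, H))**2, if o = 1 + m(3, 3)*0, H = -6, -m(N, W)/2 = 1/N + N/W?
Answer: 4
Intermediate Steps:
m(N, W) = -2/N - 2*N/W (m(N, W) = -2*(1/N + N/W) = -2/N - 2*N/W)
o = 1 (o = 1 + (-2/3 - 2*3/3)*0 = 1 + (-2*1/3 - 2*3*1/3)*0 = 1 + (-2/3 - 2)*0 = 1 - 8/3*0 = 1 + 0 = 1)
u(X, x) = 1
(o + u(-7, H))**2 = (1 + 1)**2 = 2**2 = 4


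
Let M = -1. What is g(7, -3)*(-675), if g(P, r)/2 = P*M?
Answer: 9450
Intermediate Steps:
g(P, r) = -2*P (g(P, r) = 2*(P*(-1)) = 2*(-P) = -2*P)
g(7, -3)*(-675) = -2*7*(-675) = -14*(-675) = 9450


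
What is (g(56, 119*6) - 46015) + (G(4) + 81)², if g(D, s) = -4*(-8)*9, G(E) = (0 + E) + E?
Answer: -37806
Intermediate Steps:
G(E) = 2*E (G(E) = E + E = 2*E)
g(D, s) = 288 (g(D, s) = 32*9 = 288)
(g(56, 119*6) - 46015) + (G(4) + 81)² = (288 - 46015) + (2*4 + 81)² = -45727 + (8 + 81)² = -45727 + 89² = -45727 + 7921 = -37806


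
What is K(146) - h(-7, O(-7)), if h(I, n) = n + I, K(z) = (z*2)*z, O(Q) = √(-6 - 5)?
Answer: 42639 - I*√11 ≈ 42639.0 - 3.3166*I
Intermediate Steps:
O(Q) = I*√11 (O(Q) = √(-11) = I*√11)
K(z) = 2*z² (K(z) = (2*z)*z = 2*z²)
h(I, n) = I + n
K(146) - h(-7, O(-7)) = 2*146² - (-7 + I*√11) = 2*21316 + (7 - I*√11) = 42632 + (7 - I*√11) = 42639 - I*√11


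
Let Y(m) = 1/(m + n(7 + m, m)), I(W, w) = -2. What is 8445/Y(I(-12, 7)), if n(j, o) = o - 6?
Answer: -84450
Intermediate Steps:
n(j, o) = -6 + o
Y(m) = 1/(-6 + 2*m) (Y(m) = 1/(m + (-6 + m)) = 1/(-6 + 2*m))
8445/Y(I(-12, 7)) = 8445/((1/(2*(-3 - 2)))) = 8445/(((½)/(-5))) = 8445/(((½)*(-⅕))) = 8445/(-⅒) = 8445*(-10) = -84450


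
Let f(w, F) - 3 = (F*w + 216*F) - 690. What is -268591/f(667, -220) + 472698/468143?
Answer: 217890053519/91263073421 ≈ 2.3875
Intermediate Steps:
f(w, F) = -687 + 216*F + F*w (f(w, F) = 3 + ((F*w + 216*F) - 690) = 3 + ((216*F + F*w) - 690) = 3 + (-690 + 216*F + F*w) = -687 + 216*F + F*w)
-268591/f(667, -220) + 472698/468143 = -268591/(-687 + 216*(-220) - 220*667) + 472698/468143 = -268591/(-687 - 47520 - 146740) + 472698*(1/468143) = -268591/(-194947) + 472698/468143 = -268591*(-1/194947) + 472698/468143 = 268591/194947 + 472698/468143 = 217890053519/91263073421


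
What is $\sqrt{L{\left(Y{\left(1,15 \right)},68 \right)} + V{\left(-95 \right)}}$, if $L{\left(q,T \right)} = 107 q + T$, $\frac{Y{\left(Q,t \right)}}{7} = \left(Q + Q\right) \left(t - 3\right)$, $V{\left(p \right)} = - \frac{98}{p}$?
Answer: $\frac{\sqrt{162856410}}{95} \approx 134.33$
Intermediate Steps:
$Y{\left(Q,t \right)} = 14 Q \left(-3 + t\right)$ ($Y{\left(Q,t \right)} = 7 \left(Q + Q\right) \left(t - 3\right) = 7 \cdot 2 Q \left(-3 + t\right) = 14 Q \left(-3 + t\right)$)
$L{\left(q,T \right)} = T + 107 q$
$\sqrt{L{\left(Y{\left(1,15 \right)},68 \right)} + V{\left(-95 \right)}} = \sqrt{\left(68 + 107 \cdot 14 \cdot 1 \left(-3 + 15\right)\right) - \frac{98}{-95}} = \sqrt{\left(68 + 107 \cdot 14 \cdot 1 \cdot 12\right) - - \frac{98}{95}} = \sqrt{\left(68 + 107 \cdot 168\right) + \frac{98}{95}} = \sqrt{\left(68 + 17976\right) + \frac{98}{95}} = \sqrt{18044 + \frac{98}{95}} = \sqrt{\frac{1714278}{95}} = \frac{\sqrt{162856410}}{95}$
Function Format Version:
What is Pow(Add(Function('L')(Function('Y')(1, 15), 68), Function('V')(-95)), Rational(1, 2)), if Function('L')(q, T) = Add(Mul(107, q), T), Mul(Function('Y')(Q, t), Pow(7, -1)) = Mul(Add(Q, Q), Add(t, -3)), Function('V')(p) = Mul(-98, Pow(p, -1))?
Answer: Mul(Rational(1, 95), Pow(162856410, Rational(1, 2))) ≈ 134.33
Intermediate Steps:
Function('Y')(Q, t) = Mul(14, Q, Add(-3, t)) (Function('Y')(Q, t) = Mul(7, Mul(Add(Q, Q), Add(t, -3))) = Mul(7, Mul(Mul(2, Q), Add(-3, t))) = Mul(7, Mul(2, Q, Add(-3, t))) = Mul(14, Q, Add(-3, t)))
Function('L')(q, T) = Add(T, Mul(107, q))
Pow(Add(Function('L')(Function('Y')(1, 15), 68), Function('V')(-95)), Rational(1, 2)) = Pow(Add(Add(68, Mul(107, Mul(14, 1, Add(-3, 15)))), Mul(-98, Pow(-95, -1))), Rational(1, 2)) = Pow(Add(Add(68, Mul(107, Mul(14, 1, 12))), Mul(-98, Rational(-1, 95))), Rational(1, 2)) = Pow(Add(Add(68, Mul(107, 168)), Rational(98, 95)), Rational(1, 2)) = Pow(Add(Add(68, 17976), Rational(98, 95)), Rational(1, 2)) = Pow(Add(18044, Rational(98, 95)), Rational(1, 2)) = Pow(Rational(1714278, 95), Rational(1, 2)) = Mul(Rational(1, 95), Pow(162856410, Rational(1, 2)))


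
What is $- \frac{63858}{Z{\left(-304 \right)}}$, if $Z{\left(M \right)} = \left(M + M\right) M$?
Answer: $- \frac{31929}{92416} \approx -0.34549$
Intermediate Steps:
$Z{\left(M \right)} = 2 M^{2}$ ($Z{\left(M \right)} = 2 M M = 2 M^{2}$)
$- \frac{63858}{Z{\left(-304 \right)}} = - \frac{63858}{2 \left(-304\right)^{2}} = - \frac{63858}{2 \cdot 92416} = - \frac{63858}{184832} = \left(-63858\right) \frac{1}{184832} = - \frac{31929}{92416}$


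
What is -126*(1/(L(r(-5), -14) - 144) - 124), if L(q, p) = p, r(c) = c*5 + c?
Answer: 1234359/79 ≈ 15625.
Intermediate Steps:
r(c) = 6*c (r(c) = 5*c + c = 6*c)
-126*(1/(L(r(-5), -14) - 144) - 124) = -126*(1/(-14 - 144) - 124) = -126*(1/(-158) - 124) = -126*(-1/158 - 124) = -126*(-19593/158) = 1234359/79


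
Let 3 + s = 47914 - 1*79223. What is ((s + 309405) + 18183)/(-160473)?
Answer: -296276/160473 ≈ -1.8463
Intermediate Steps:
s = -31312 (s = -3 + (47914 - 1*79223) = -3 + (47914 - 79223) = -3 - 31309 = -31312)
((s + 309405) + 18183)/(-160473) = ((-31312 + 309405) + 18183)/(-160473) = (278093 + 18183)*(-1/160473) = 296276*(-1/160473) = -296276/160473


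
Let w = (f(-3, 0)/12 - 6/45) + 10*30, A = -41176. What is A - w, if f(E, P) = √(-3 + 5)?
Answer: -622138/15 - √2/12 ≈ -41476.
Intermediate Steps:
f(E, P) = √2
w = 4498/15 + √2/12 (w = (√2/12 - 6/45) + 10*30 = (√2*(1/12) - 6*1/45) + 300 = (√2/12 - 2/15) + 300 = (-2/15 + √2/12) + 300 = 4498/15 + √2/12 ≈ 299.98)
A - w = -41176 - (4498/15 + √2/12) = -41176 + (-4498/15 - √2/12) = -622138/15 - √2/12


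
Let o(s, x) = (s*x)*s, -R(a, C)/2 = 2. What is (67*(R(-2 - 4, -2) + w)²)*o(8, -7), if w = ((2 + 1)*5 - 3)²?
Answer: -588313600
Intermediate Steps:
R(a, C) = -4 (R(a, C) = -2*2 = -4)
o(s, x) = x*s²
w = 144 (w = (3*5 - 3)² = (15 - 3)² = 12² = 144)
(67*(R(-2 - 4, -2) + w)²)*o(8, -7) = (67*(-4 + 144)²)*(-7*8²) = (67*140²)*(-7*64) = (67*19600)*(-448) = 1313200*(-448) = -588313600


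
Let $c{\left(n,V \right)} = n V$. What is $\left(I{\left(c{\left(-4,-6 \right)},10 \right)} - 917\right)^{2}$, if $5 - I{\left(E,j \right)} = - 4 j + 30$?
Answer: $813604$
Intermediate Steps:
$c{\left(n,V \right)} = V n$
$I{\left(E,j \right)} = -25 + 4 j$ ($I{\left(E,j \right)} = 5 - \left(- 4 j + 30\right) = 5 - \left(30 - 4 j\right) = 5 + \left(-30 + 4 j\right) = -25 + 4 j$)
$\left(I{\left(c{\left(-4,-6 \right)},10 \right)} - 917\right)^{2} = \left(\left(-25 + 4 \cdot 10\right) - 917\right)^{2} = \left(\left(-25 + 40\right) - 917\right)^{2} = \left(15 - 917\right)^{2} = \left(-902\right)^{2} = 813604$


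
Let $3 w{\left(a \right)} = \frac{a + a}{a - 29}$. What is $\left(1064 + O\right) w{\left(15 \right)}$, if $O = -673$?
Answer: $- \frac{1955}{7} \approx -279.29$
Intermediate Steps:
$w{\left(a \right)} = \frac{2 a}{3 \left(-29 + a\right)}$ ($w{\left(a \right)} = \frac{\left(a + a\right) \frac{1}{a - 29}}{3} = \frac{2 a \frac{1}{-29 + a}}{3} = \frac{2 a}{3 \left(-29 + a\right)}$)
$\left(1064 + O\right) w{\left(15 \right)} = \left(1064 - 673\right) \frac{2}{3} \cdot 15 \frac{1}{-29 + 15} = 391 \cdot \frac{2}{3} \cdot 15 \frac{1}{-14} = 391 \cdot \frac{2}{3} \cdot 15 \left(- \frac{1}{14}\right) = 391 \left(- \frac{5}{7}\right) = - \frac{1955}{7}$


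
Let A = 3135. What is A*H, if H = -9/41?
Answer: -28215/41 ≈ -688.17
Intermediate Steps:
H = -9/41 (H = -9*1/41 = -9/41 ≈ -0.21951)
A*H = 3135*(-9/41) = -28215/41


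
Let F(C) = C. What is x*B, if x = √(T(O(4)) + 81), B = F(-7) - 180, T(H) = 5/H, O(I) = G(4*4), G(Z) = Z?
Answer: -187*√1301/4 ≈ -1686.2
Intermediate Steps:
O(I) = 16 (O(I) = 4*4 = 16)
B = -187 (B = -7 - 180 = -187)
x = √1301/4 (x = √(5/16 + 81) = √(1301/16) = √1301/4 ≈ 9.0173)
x*B = (√1301/4)*(-187) = -187*√1301/4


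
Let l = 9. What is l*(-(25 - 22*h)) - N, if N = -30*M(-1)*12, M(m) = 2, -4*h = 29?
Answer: -1881/2 ≈ -940.50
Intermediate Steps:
h = -29/4 (h = -1/4*29 = -29/4 ≈ -7.2500)
N = -720 (N = -30*2*12 = -60*12 = -720)
l*(-(25 - 22*h)) - N = 9*(-(25 - 22*(-29/4))) - 1*(-720) = 9*(-(25 + 319/2)) + 720 = 9*(-1*369/2) + 720 = 9*(-369/2) + 720 = -3321/2 + 720 = -1881/2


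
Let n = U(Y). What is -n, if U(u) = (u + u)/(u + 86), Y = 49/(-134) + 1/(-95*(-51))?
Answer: 474542/55596509 ≈ 0.0085355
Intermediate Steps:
Y = -237271/649230 (Y = 49*(-1/134) - 1/95*(-1/51) = -49/134 + 1/4845 = -237271/649230 ≈ -0.36547)
U(u) = 2*u/(86 + u) (U(u) = (2*u)/(86 + u) = 2*u/(86 + u))
n = -474542/55596509 (n = 2*(-237271/649230)/(86 - 237271/649230) = 2*(-237271/649230)/(55596509/649230) = 2*(-237271/649230)*(649230/55596509) = -474542/55596509 ≈ -0.0085355)
-n = -1*(-474542/55596509) = 474542/55596509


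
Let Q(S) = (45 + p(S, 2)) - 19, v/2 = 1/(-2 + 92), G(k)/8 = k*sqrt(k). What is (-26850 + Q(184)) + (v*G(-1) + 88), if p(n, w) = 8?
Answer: -26728 - 8*I/45 ≈ -26728.0 - 0.17778*I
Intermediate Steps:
G(k) = 8*k**(3/2) (G(k) = 8*(k*sqrt(k)) = 8*k**(3/2))
v = 1/45 (v = 2/(-2 + 92) = 2/90 = 2*(1/90) = 1/45 ≈ 0.022222)
Q(S) = 34 (Q(S) = (45 + 8) - 19 = 53 - 19 = 34)
(-26850 + Q(184)) + (v*G(-1) + 88) = (-26850 + 34) + ((8*(-1)**(3/2))/45 + 88) = -26816 + ((8*(-I))/45 + 88) = -26816 + ((-8*I)/45 + 88) = -26816 + (-8*I/45 + 88) = -26816 + (88 - 8*I/45) = -26728 - 8*I/45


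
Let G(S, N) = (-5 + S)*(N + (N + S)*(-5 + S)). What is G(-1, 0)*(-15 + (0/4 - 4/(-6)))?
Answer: 516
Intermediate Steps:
G(S, N) = (-5 + S)*(N + (-5 + S)*(N + S))
G(-1, 0)*(-15 + (0/4 - 4/(-6))) = ((-1)³ - 10*(-1)² + 20*0 + 25*(-1) + 0*(-1)² - 9*0*(-1))*(-15 + (0/4 - 4/(-6))) = (-1 - 10*1 + 0 - 25 + 0*1 + 0)*(-15 + (0*(¼) - 4*(-⅙))) = (-1 - 10 + 0 - 25 + 0 + 0)*(-15 + (0 + ⅔)) = -36*(-15 + ⅔) = -36*(-43/3) = 516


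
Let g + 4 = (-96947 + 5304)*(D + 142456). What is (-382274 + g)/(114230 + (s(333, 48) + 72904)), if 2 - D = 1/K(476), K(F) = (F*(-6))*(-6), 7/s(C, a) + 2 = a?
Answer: -5145601466639027/73754809128 ≈ -69766.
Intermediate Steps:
s(C, a) = 7/(-2 + a)
K(F) = 36*F (K(F) = -6*F*(-6) = 36*F)
D = 34271/17136 (D = 2 - 1/(36*476) = 2 - 1/17136 = 34271/17136 ≈ 1.9999)
g = -223715252250085/17136 (g = -4 + (-96947 + 5304)*(34271/17136 + 142456) = -4 - 91643*2441160287/17136 = -4 - 223715252181541/17136 = -223715252250085/17136 ≈ -1.3055e+10)
(-382274 + g)/(114230 + (s(333, 48) + 72904)) = (-382274 - 223715252250085/17136)/(114230 + (7/(-2 + 48) + 72904)) = -223721802897349/(17136*(114230 + (7/46 + 72904))) = -223721802897349/(17136*(114230 + 3353591/46)) = -223721802897349/(17136*8608171/46) = -223721802897349/17136*46/8608171 = -5145601466639027/73754809128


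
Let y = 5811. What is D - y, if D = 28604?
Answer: 22793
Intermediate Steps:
D - y = 28604 - 1*5811 = 28604 - 5811 = 22793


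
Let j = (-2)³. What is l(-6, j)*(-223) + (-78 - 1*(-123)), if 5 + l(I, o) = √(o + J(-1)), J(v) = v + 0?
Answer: 1160 - 669*I ≈ 1160.0 - 669.0*I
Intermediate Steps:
J(v) = v
j = -8
l(I, o) = -5 + √(-1 + o) (l(I, o) = -5 + √(o - 1) = -5 + √(-1 + o))
l(-6, j)*(-223) + (-78 - 1*(-123)) = (-5 + √(-1 - 8))*(-223) + (-78 - 1*(-123)) = (-5 + √(-9))*(-223) + (-78 + 123) = (-5 + 3*I)*(-223) + 45 = (1115 - 669*I) + 45 = 1160 - 669*I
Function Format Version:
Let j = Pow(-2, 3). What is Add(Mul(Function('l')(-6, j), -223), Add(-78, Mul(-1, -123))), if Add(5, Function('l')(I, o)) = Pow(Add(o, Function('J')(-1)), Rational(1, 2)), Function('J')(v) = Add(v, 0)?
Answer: Add(1160, Mul(-669, I)) ≈ Add(1160.0, Mul(-669.00, I))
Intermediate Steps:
Function('J')(v) = v
j = -8
Function('l')(I, o) = Add(-5, Pow(Add(-1, o), Rational(1, 2))) (Function('l')(I, o) = Add(-5, Pow(Add(o, -1), Rational(1, 2))) = Add(-5, Pow(Add(-1, o), Rational(1, 2))))
Add(Mul(Function('l')(-6, j), -223), Add(-78, Mul(-1, -123))) = Add(Mul(Add(-5, Pow(Add(-1, -8), Rational(1, 2))), -223), Add(-78, Mul(-1, -123))) = Add(Mul(Add(-5, Pow(-9, Rational(1, 2))), -223), Add(-78, 123)) = Add(Mul(Add(-5, Mul(3, I)), -223), 45) = Add(Add(1115, Mul(-669, I)), 45) = Add(1160, Mul(-669, I))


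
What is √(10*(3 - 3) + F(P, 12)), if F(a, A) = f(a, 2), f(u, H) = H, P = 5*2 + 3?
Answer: √2 ≈ 1.4142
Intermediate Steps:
P = 13 (P = 10 + 3 = 13)
F(a, A) = 2
√(10*(3 - 3) + F(P, 12)) = √(10*(3 - 3) + 2) = √(10*0 + 2) = √(0 + 2) = √2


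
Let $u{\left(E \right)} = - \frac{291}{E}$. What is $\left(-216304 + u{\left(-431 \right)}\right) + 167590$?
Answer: $- \frac{20995443}{431} \approx -48713.0$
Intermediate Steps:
$\left(-216304 + u{\left(-431 \right)}\right) + 167590 = \left(-216304 - \frac{291}{-431}\right) + 167590 = \left(-216304 - - \frac{291}{431}\right) + 167590 = \left(-216304 + \frac{291}{431}\right) + 167590 = - \frac{93226733}{431} + 167590 = - \frac{20995443}{431}$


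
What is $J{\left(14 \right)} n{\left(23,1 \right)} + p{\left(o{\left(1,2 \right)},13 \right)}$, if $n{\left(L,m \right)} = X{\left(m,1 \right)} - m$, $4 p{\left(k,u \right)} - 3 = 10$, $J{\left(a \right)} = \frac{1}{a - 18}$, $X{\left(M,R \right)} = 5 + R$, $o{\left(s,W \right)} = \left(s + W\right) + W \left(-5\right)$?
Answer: $2$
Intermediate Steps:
$o{\left(s,W \right)} = s - 4 W$ ($o{\left(s,W \right)} = \left(W + s\right) - 5 W = s - 4 W$)
$J{\left(a \right)} = \frac{1}{-18 + a}$
$p{\left(k,u \right)} = \frac{13}{4}$ ($p{\left(k,u \right)} = \frac{3}{4} + \frac{1}{4} \cdot 10 = \frac{3}{4} + \frac{5}{2} = \frac{13}{4}$)
$n{\left(L,m \right)} = 6 - m$ ($n{\left(L,m \right)} = \left(5 + 1\right) - m = 6 - m$)
$J{\left(14 \right)} n{\left(23,1 \right)} + p{\left(o{\left(1,2 \right)},13 \right)} = \frac{6 - 1}{-18 + 14} + \frac{13}{4} = \frac{6 - 1}{-4} + \frac{13}{4} = \left(- \frac{1}{4}\right) 5 + \frac{13}{4} = - \frac{5}{4} + \frac{13}{4} = 2$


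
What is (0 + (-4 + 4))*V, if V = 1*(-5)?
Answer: 0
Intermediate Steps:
V = -5
(0 + (-4 + 4))*V = (0 + (-4 + 4))*(-5) = (0 + 0)*(-5) = 0*(-5) = 0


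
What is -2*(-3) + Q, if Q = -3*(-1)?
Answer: 9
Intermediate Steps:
Q = 3
-2*(-3) + Q = -2*(-3) + 3 = 6 + 3 = 9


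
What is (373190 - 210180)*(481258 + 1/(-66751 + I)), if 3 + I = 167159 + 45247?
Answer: 5713189983636585/72826 ≈ 7.8450e+10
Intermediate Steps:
I = 212403 (I = -3 + (167159 + 45247) = -3 + 212406 = 212403)
(373190 - 210180)*(481258 + 1/(-66751 + I)) = (373190 - 210180)*(481258 + 1/(-66751 + 212403)) = 163010*(481258 + 1/145652) = 163010*(70096190217/145652) = 5713189983636585/72826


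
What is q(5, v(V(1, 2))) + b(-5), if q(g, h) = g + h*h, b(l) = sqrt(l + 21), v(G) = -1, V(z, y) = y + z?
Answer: 10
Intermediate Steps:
b(l) = sqrt(21 + l)
q(g, h) = g + h**2
q(5, v(V(1, 2))) + b(-5) = (5 + (-1)**2) + sqrt(21 - 5) = (5 + 1) + sqrt(16) = 6 + 4 = 10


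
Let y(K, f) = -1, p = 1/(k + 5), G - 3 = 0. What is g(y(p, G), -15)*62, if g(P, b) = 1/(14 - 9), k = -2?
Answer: 62/5 ≈ 12.400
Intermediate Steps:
G = 3 (G = 3 + 0 = 3)
p = ⅓ (p = 1/(-2 + 5) = 1/3 = ⅓ ≈ 0.33333)
g(P, b) = ⅕ (g(P, b) = 1/5 = ⅕)
g(y(p, G), -15)*62 = (⅕)*62 = 62/5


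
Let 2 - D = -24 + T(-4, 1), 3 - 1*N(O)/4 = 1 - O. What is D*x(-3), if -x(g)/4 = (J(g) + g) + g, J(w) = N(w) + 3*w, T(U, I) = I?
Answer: 1900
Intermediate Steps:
N(O) = 8 + 4*O (N(O) = 12 - 4*(1 - O) = 12 + (-4 + 4*O) = 8 + 4*O)
D = 25 (D = 2 - (-24 + 1) = 2 - 1*(-23) = 2 + 23 = 25)
J(w) = 8 + 7*w (J(w) = (8 + 4*w) + 3*w = 8 + 7*w)
x(g) = -32 - 36*g (x(g) = -4*(((8 + 7*g) + g) + g) = -4*((8 + 8*g) + g) = -4*(8 + 9*g) = -32 - 36*g)
D*x(-3) = 25*(-32 - 36*(-3)) = 25*(-32 + 108) = 25*76 = 1900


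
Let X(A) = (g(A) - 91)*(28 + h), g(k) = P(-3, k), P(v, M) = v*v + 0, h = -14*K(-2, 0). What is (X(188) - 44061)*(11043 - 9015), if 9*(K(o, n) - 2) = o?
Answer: -269619220/3 ≈ -8.9873e+7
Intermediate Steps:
K(o, n) = 2 + o/9
h = -224/9 (h = -14*(2 + (1/9)*(-2)) = -14*(2 - 2/9) = -14*16/9 = -224/9 ≈ -24.889)
P(v, M) = v**2 (P(v, M) = v**2 + 0 = v**2)
g(k) = 9 (g(k) = (-3)**2 = 9)
X(A) = -2296/9 (X(A) = (9 - 91)*(28 - 224/9) = -82*28/9 = -2296/9)
(X(188) - 44061)*(11043 - 9015) = (-2296/9 - 44061)*(11043 - 9015) = -398845/9*2028 = -269619220/3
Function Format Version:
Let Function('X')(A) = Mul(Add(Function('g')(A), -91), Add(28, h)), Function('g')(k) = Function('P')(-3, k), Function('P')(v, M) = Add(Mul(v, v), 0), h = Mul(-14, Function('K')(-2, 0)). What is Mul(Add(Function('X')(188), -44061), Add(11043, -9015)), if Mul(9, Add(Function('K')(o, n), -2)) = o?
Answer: Rational(-269619220, 3) ≈ -8.9873e+7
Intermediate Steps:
Function('K')(o, n) = Add(2, Mul(Rational(1, 9), o))
h = Rational(-224, 9) (h = Mul(-14, Add(2, Mul(Rational(1, 9), -2))) = Mul(-14, Add(2, Rational(-2, 9))) = Mul(-14, Rational(16, 9)) = Rational(-224, 9) ≈ -24.889)
Function('P')(v, M) = Pow(v, 2) (Function('P')(v, M) = Add(Pow(v, 2), 0) = Pow(v, 2))
Function('g')(k) = 9 (Function('g')(k) = Pow(-3, 2) = 9)
Function('X')(A) = Rational(-2296, 9) (Function('X')(A) = Mul(Add(9, -91), Add(28, Rational(-224, 9))) = Mul(-82, Rational(28, 9)) = Rational(-2296, 9))
Mul(Add(Function('X')(188), -44061), Add(11043, -9015)) = Mul(Add(Rational(-2296, 9), -44061), Add(11043, -9015)) = Mul(Rational(-398845, 9), 2028) = Rational(-269619220, 3)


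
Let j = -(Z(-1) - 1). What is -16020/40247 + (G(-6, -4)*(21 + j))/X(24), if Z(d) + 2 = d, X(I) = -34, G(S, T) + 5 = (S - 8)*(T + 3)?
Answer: -9600255/1368398 ≈ -7.0157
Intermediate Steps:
G(S, T) = -5 + (-8 + S)*(3 + T) (G(S, T) = -5 + (S - 8)*(T + 3) = -5 + (-8 + S)*(3 + T))
Z(d) = -2 + d
j = 4 (j = -((-2 - 1) - 1) = -(-3 - 1) = -1*(-4) = 4)
-16020/40247 + (G(-6, -4)*(21 + j))/X(24) = -16020/40247 + ((-29 - 8*(-4) + 3*(-6) - 6*(-4))*(21 + 4))/(-34) = -16020*1/40247 + ((-29 + 32 - 18 + 24)*25)*(-1/34) = -16020/40247 + (9*25)*(-1/34) = -16020/40247 + 225*(-1/34) = -16020/40247 - 225/34 = -9600255/1368398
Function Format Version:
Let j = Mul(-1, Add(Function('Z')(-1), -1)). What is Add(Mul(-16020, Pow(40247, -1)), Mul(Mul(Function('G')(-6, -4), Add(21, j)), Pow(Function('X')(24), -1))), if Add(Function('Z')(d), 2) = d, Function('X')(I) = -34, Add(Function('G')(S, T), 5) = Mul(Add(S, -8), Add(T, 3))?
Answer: Rational(-9600255, 1368398) ≈ -7.0157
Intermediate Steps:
Function('G')(S, T) = Add(-5, Mul(Add(-8, S), Add(3, T))) (Function('G')(S, T) = Add(-5, Mul(Add(S, -8), Add(T, 3))) = Add(-5, Mul(Add(-8, S), Add(3, T))))
Function('Z')(d) = Add(-2, d)
j = 4 (j = Mul(-1, Add(Add(-2, -1), -1)) = Mul(-1, Add(-3, -1)) = Mul(-1, -4) = 4)
Add(Mul(-16020, Pow(40247, -1)), Mul(Mul(Function('G')(-6, -4), Add(21, j)), Pow(Function('X')(24), -1))) = Add(Mul(-16020, Pow(40247, -1)), Mul(Mul(Add(-29, Mul(-8, -4), Mul(3, -6), Mul(-6, -4)), Add(21, 4)), Pow(-34, -1))) = Add(Mul(-16020, Rational(1, 40247)), Mul(Mul(Add(-29, 32, -18, 24), 25), Rational(-1, 34))) = Add(Rational(-16020, 40247), Mul(Mul(9, 25), Rational(-1, 34))) = Add(Rational(-16020, 40247), Mul(225, Rational(-1, 34))) = Add(Rational(-16020, 40247), Rational(-225, 34)) = Rational(-9600255, 1368398)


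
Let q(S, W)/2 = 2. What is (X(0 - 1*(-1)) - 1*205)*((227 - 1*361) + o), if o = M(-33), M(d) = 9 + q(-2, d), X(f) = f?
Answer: 24684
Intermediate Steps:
q(S, W) = 4 (q(S, W) = 2*2 = 4)
M(d) = 13 (M(d) = 9 + 4 = 13)
o = 13
(X(0 - 1*(-1)) - 1*205)*((227 - 1*361) + o) = ((0 - 1*(-1)) - 1*205)*((227 - 1*361) + 13) = ((0 + 1) - 205)*((227 - 361) + 13) = (1 - 205)*(-134 + 13) = -204*(-121) = 24684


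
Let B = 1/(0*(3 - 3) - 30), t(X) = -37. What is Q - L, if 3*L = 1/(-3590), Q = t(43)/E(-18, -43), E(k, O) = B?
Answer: 11954701/10770 ≈ 1110.0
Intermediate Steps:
B = -1/30 (B = 1/(0*0 - 30) = 1/(0 - 30) = 1/(-30) = -1/30 ≈ -0.033333)
E(k, O) = -1/30
Q = 1110 (Q = -37/(-1/30) = -37*(-30) = 1110)
L = -1/10770 (L = (1/3)/(-3590) = (1/3)*(-1/3590) = -1/10770 ≈ -9.2851e-5)
Q - L = 1110 - 1*(-1/10770) = 1110 + 1/10770 = 11954701/10770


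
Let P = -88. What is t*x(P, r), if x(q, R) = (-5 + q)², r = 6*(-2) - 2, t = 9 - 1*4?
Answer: 43245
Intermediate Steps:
t = 5 (t = 9 - 4 = 5)
r = -14 (r = -12 - 2 = -14)
t*x(P, r) = 5*(-5 - 88)² = 5*(-93)² = 5*8649 = 43245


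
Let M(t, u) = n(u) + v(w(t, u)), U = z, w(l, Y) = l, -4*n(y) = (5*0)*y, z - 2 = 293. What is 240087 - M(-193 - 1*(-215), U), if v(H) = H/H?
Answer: 240086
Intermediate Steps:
z = 295 (z = 2 + 293 = 295)
n(y) = 0 (n(y) = -5*0*y/4 = -0*y = -¼*0 = 0)
v(H) = 1
U = 295
M(t, u) = 1 (M(t, u) = 0 + 1 = 1)
240087 - M(-193 - 1*(-215), U) = 240087 - 1*1 = 240087 - 1 = 240086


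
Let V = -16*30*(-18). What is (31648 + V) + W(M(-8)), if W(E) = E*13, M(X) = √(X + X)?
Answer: 40288 + 52*I ≈ 40288.0 + 52.0*I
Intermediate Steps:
M(X) = √2*√X (M(X) = √(2*X) = √2*√X)
V = 8640 (V = -480*(-18) = 8640)
W(E) = 13*E
(31648 + V) + W(M(-8)) = (31648 + 8640) + 13*(√2*√(-8)) = 40288 + 13*(√2*(2*I*√2)) = 40288 + 13*(4*I) = 40288 + 52*I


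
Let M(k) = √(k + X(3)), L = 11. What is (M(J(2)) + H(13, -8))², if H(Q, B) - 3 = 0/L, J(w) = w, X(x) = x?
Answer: (3 + √5)² ≈ 27.416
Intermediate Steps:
H(Q, B) = 3 (H(Q, B) = 3 + 0/11 = 3 + 0*(1/11) = 3 + 0 = 3)
M(k) = √(3 + k) (M(k) = √(k + 3) = √(3 + k))
(M(J(2)) + H(13, -8))² = (√(3 + 2) + 3)² = (√5 + 3)² = (3 + √5)²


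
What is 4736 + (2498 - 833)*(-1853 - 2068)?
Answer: -6523729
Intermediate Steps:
4736 + (2498 - 833)*(-1853 - 2068) = 4736 + 1665*(-3921) = 4736 - 6528465 = -6523729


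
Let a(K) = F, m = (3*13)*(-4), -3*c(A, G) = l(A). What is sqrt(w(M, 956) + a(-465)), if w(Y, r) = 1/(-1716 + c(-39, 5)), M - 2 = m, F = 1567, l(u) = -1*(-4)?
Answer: sqrt(2599564282)/1288 ≈ 39.585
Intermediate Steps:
l(u) = 4
c(A, G) = -4/3 (c(A, G) = -1/3*4 = -4/3)
m = -156 (m = 39*(-4) = -156)
M = -154 (M = 2 - 156 = -154)
a(K) = 1567
w(Y, r) = -3/5152 (w(Y, r) = 1/(-1716 - 4/3) = 1/(-5152/3) = -3/5152)
sqrt(w(M, 956) + a(-465)) = sqrt(-3/5152 + 1567) = sqrt(8073181/5152) = sqrt(2599564282)/1288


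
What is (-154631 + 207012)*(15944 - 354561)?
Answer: -17737097077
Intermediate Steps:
(-154631 + 207012)*(15944 - 354561) = 52381*(-338617) = -17737097077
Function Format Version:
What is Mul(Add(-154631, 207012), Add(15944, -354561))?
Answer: -17737097077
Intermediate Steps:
Mul(Add(-154631, 207012), Add(15944, -354561)) = Mul(52381, -338617) = -17737097077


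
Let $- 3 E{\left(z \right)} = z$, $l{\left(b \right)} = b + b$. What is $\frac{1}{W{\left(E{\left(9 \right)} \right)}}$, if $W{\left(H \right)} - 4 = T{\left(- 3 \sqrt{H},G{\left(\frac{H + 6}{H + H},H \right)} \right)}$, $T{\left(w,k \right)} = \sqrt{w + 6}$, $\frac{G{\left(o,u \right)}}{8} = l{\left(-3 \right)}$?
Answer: $\frac{1}{4 + \sqrt{3} \sqrt{2 - i \sqrt{3}}} \approx 0.14737 + 0.021844 i$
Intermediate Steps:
$l{\left(b \right)} = 2 b$
$G{\left(o,u \right)} = -48$ ($G{\left(o,u \right)} = 8 \cdot 2 \left(-3\right) = 8 \left(-6\right) = -48$)
$E{\left(z \right)} = - \frac{z}{3}$
$T{\left(w,k \right)} = \sqrt{6 + w}$
$W{\left(H \right)} = 4 + \sqrt{6 - 3 \sqrt{H}}$
$\frac{1}{W{\left(E{\left(9 \right)} \right)}} = \frac{1}{4 + \sqrt{6 - 3 \sqrt{\left(- \frac{1}{3}\right) 9}}} = \frac{1}{4 + \sqrt{6 - 3 \sqrt{-3}}} = \frac{1}{4 + \sqrt{6 - 3 i \sqrt{3}}}$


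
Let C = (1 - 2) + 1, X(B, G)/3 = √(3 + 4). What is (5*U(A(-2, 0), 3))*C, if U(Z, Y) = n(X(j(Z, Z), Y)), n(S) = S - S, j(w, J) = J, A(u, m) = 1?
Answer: 0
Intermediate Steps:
X(B, G) = 3*√7 (X(B, G) = 3*√(3 + 4) = 3*√7)
n(S) = 0
U(Z, Y) = 0
C = 0 (C = -1 + 1 = 0)
(5*U(A(-2, 0), 3))*C = (5*0)*0 = 0*0 = 0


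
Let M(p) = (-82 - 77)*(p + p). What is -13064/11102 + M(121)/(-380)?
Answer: 105554609/1054690 ≈ 100.08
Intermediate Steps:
M(p) = -318*p
-13064/11102 + M(121)/(-380) = -13064/11102 - 318*121/(-380) = -13064*1/11102 - 38478*(-1/380) = -6532/5551 + 19239/190 = 105554609/1054690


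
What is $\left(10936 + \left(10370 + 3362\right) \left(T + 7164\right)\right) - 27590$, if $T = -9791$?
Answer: $-36090618$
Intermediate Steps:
$\left(10936 + \left(10370 + 3362\right) \left(T + 7164\right)\right) - 27590 = \left(10936 + \left(10370 + 3362\right) \left(-9791 + 7164\right)\right) - 27590 = \left(10936 + 13732 \left(-2627\right)\right) - 27590 = \left(10936 - 36073964\right) - 27590 = -36063028 - 27590 = -36090618$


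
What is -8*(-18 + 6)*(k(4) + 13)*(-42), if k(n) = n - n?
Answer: -52416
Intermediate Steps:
k(n) = 0
-8*(-18 + 6)*(k(4) + 13)*(-42) = -8*(-18 + 6)*(0 + 13)*(-42) = -(-96)*13*(-42) = -8*(-156)*(-42) = 1248*(-42) = -52416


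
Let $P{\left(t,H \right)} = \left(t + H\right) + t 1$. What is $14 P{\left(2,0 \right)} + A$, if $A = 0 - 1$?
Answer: $55$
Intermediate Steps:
$P{\left(t,H \right)} = H + 2 t$ ($P{\left(t,H \right)} = \left(H + t\right) + t = H + 2 t$)
$A = -1$
$14 P{\left(2,0 \right)} + A = 14 \left(0 + 2 \cdot 2\right) - 1 = 14 \left(0 + 4\right) - 1 = 14 \cdot 4 - 1 = 56 - 1 = 55$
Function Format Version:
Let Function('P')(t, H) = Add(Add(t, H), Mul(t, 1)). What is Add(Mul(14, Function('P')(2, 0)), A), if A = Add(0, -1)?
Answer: 55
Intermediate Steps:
Function('P')(t, H) = Add(H, Mul(2, t)) (Function('P')(t, H) = Add(Add(H, t), t) = Add(H, Mul(2, t)))
A = -1
Add(Mul(14, Function('P')(2, 0)), A) = Add(Mul(14, Add(0, Mul(2, 2))), -1) = Add(Mul(14, Add(0, 4)), -1) = Add(Mul(14, 4), -1) = Add(56, -1) = 55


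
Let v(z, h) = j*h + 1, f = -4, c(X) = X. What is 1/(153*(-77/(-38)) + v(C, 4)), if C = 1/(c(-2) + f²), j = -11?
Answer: 38/10147 ≈ 0.0037449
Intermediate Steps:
C = 1/14 (C = 1/(-2 + (-4)²) = 1/(-2 + 16) = 1/14 ≈ 0.071429)
v(z, h) = 1 - 11*h (v(z, h) = -11*h + 1 = 1 - 11*h)
1/(153*(-77/(-38)) + v(C, 4)) = 1/(153*(-77/(-38)) + (1 - 11*4)) = 1/(153*(-77*(-1/38)) + (1 - 44)) = 1/(153*(77/38) - 43) = 1/(11781/38 - 43) = 1/(10147/38) = 38/10147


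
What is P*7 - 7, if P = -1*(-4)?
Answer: 21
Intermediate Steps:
P = 4
P*7 - 7 = 4*7 - 7 = 28 - 7 = 21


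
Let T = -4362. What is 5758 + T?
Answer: 1396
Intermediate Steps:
5758 + T = 5758 - 4362 = 1396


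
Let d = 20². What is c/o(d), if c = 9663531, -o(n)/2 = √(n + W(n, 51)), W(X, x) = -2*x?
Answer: -9663531*√298/596 ≈ -2.7990e+5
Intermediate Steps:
d = 400
o(n) = -2*√(-102 + n) (o(n) = -2*√(n - 2*51) = -2*√(n - 102) = -2*√(-102 + n))
c/o(d) = 9663531/((-2*√(-102 + 400))) = 9663531/((-2*√298)) = 9663531*(-√298/596) = -9663531*√298/596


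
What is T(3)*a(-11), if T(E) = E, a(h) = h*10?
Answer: -330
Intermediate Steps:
a(h) = 10*h
T(3)*a(-11) = 3*(10*(-11)) = 3*(-110) = -330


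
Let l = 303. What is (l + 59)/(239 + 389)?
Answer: 181/314 ≈ 0.57643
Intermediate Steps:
(l + 59)/(239 + 389) = (303 + 59)/(239 + 389) = 362/628 = 362*(1/628) = 181/314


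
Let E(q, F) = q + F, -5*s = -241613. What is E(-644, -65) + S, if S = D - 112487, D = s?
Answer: -324367/5 ≈ -64873.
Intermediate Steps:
s = 241613/5 (s = -1/5*(-241613) = 241613/5 ≈ 48323.)
D = 241613/5 ≈ 48323.
E(q, F) = F + q
S = -320822/5 (S = 241613/5 - 112487 = -320822/5 ≈ -64164.)
E(-644, -65) + S = (-65 - 644) - 320822/5 = -709 - 320822/5 = -324367/5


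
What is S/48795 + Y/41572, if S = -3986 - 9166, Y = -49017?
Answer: -979513153/676168580 ≈ -1.4486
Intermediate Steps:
S = -13152
S/48795 + Y/41572 = -13152/48795 - 49017/41572 = -13152*1/48795 - 49017*1/41572 = -4384/16265 - 49017/41572 = -979513153/676168580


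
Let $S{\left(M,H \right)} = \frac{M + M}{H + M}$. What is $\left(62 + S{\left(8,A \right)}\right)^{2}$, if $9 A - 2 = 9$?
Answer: $\frac{27984100}{6889} \approx 4062.1$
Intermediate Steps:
$A = \frac{11}{9}$ ($A = \frac{2}{9} + \frac{1}{9} \cdot 9 = \frac{2}{9} + 1 = \frac{11}{9} \approx 1.2222$)
$S{\left(M,H \right)} = \frac{2 M}{H + M}$
$\left(62 + S{\left(8,A \right)}\right)^{2} = \left(62 + 2 \cdot 8 \frac{1}{\frac{11}{9} + 8}\right)^{2} = \left(62 + 2 \cdot 8 \frac{1}{\frac{83}{9}}\right)^{2} = \left(62 + 2 \cdot 8 \cdot \frac{9}{83}\right)^{2} = \left(62 + \frac{144}{83}\right)^{2} = \left(\frac{5290}{83}\right)^{2} = \frac{27984100}{6889}$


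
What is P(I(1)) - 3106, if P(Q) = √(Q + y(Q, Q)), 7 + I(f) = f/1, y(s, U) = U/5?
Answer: -3106 + 6*I*√5/5 ≈ -3106.0 + 2.6833*I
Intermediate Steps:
y(s, U) = U/5 (y(s, U) = U*(⅕) = U/5)
I(f) = -7 + f (I(f) = -7 + f/1 = -7 + f*1 = -7 + f)
P(Q) = √30*√Q/5 (P(Q) = √(Q + Q/5) = √(6*Q/5) = √30*√Q/5)
P(I(1)) - 3106 = √30*√(-7 + 1)/5 - 3106 = √30*√(-6)/5 - 3106 = √30*(I*√6)/5 - 3106 = 6*I*√5/5 - 3106 = -3106 + 6*I*√5/5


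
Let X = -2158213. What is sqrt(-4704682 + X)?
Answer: I*sqrt(6862895) ≈ 2619.7*I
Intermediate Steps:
sqrt(-4704682 + X) = sqrt(-4704682 - 2158213) = sqrt(-6862895) = I*sqrt(6862895)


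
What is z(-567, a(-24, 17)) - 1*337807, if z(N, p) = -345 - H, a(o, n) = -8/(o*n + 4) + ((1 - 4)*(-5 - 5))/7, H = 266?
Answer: -338418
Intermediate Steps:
a(o, n) = 30/7 - 8/(4 + n*o) (a(o, n) = -8/(n*o + 4) - 3*(-10)*(⅐) = -8/(4 + n*o) + 30*(⅐) = -8/(4 + n*o) + 30/7 = 30/7 - 8/(4 + n*o))
z(N, p) = -611 (z(N, p) = -345 - 1*266 = -345 - 266 = -611)
z(-567, a(-24, 17)) - 1*337807 = -611 - 1*337807 = -611 - 337807 = -338418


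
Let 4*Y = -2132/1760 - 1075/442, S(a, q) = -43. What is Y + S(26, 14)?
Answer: -17079573/388960 ≈ -43.911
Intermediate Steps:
Y = -354293/388960 (Y = (-2132/1760 - 1075/442)/4 = (-2132*1/1760 - 1075*1/442)/4 = (-533/440 - 1075/442)/4 = (¼)*(-354293/97240) = -354293/388960 ≈ -0.91087)
Y + S(26, 14) = -354293/388960 - 43 = -17079573/388960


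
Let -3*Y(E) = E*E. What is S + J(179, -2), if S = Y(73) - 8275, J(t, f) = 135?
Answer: -29749/3 ≈ -9916.3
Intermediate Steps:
Y(E) = -E**2/3 (Y(E) = -E*E/3 = -E**2/3)
S = -30154/3 (S = -1/3*73**2 - 8275 = -1/3*5329 - 8275 = -5329/3 - 8275 = -30154/3 ≈ -10051.)
S + J(179, -2) = -30154/3 + 135 = -29749/3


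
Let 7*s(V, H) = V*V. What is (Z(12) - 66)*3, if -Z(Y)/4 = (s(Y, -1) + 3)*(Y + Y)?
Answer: -48906/7 ≈ -6986.6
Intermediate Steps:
s(V, H) = V²/7 (s(V, H) = (V*V)/7 = V²/7)
Z(Y) = -8*Y*(3 + Y²/7) (Z(Y) = -4*(Y²/7 + 3)*(Y + Y) = -4*(3 + Y²/7)*2*Y = -8*Y*(3 + Y²/7))
(Z(12) - 66)*3 = (-8/7*12*(21 + 12²) - 66)*3 = (-8/7*12*(21 + 144) - 66)*3 = (-8/7*12*165 - 66)*3 = (-15840/7 - 66)*3 = -16302/7*3 = -48906/7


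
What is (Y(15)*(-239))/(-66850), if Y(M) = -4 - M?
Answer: -4541/66850 ≈ -0.067928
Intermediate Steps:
(Y(15)*(-239))/(-66850) = ((-4 - 1*15)*(-239))/(-66850) = ((-4 - 15)*(-239))*(-1/66850) = -19*(-239)*(-1/66850) = 4541*(-1/66850) = -4541/66850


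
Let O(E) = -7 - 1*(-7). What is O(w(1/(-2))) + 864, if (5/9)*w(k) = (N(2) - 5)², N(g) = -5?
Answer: 864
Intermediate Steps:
w(k) = 180 (w(k) = 9*(-5 - 5)²/5 = (9/5)*(-10)² = (9/5)*100 = 180)
O(E) = 0 (O(E) = -7 + 7 = 0)
O(w(1/(-2))) + 864 = 0 + 864 = 864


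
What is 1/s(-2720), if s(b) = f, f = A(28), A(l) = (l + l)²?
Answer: 1/3136 ≈ 0.00031888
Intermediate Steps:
A(l) = 4*l² (A(l) = (2*l)² = 4*l²)
f = 3136 (f = 4*28² = 4*784 = 3136)
s(b) = 3136
1/s(-2720) = 1/3136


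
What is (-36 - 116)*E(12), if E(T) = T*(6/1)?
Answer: -10944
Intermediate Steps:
E(T) = 6*T (E(T) = T*(6*1) = T*6 = 6*T)
(-36 - 116)*E(12) = (-36 - 116)*(6*12) = -152*72 = -10944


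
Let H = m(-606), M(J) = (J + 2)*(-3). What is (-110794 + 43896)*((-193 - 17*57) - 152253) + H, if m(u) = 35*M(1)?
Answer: 10263156355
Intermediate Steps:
M(J) = -6 - 3*J (M(J) = (2 + J)*(-3) = -6 - 3*J)
m(u) = -315 (m(u) = 35*(-6 - 3*1) = 35*(-6 - 3) = 35*(-9) = -315)
H = -315
(-110794 + 43896)*((-193 - 17*57) - 152253) + H = (-110794 + 43896)*((-193 - 17*57) - 152253) - 315 = -66898*((-193 - 969) - 152253) - 315 = -66898*(-1162 - 152253) - 315 = -66898*(-153415) - 315 = 10263156670 - 315 = 10263156355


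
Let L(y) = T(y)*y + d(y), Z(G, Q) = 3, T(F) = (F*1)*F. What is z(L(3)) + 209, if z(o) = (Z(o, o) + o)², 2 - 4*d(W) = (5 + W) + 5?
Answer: 15225/16 ≈ 951.56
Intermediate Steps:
d(W) = -2 - W/4 (d(W) = ½ - ((5 + W) + 5)/4 = ½ - (10 + W)/4 = ½ + (-5/2 - W/4) = -2 - W/4)
T(F) = F² (T(F) = F*F = F²)
L(y) = -2 + y³ - y/4 (L(y) = y²*y + (-2 - y/4) = y³ + (-2 - y/4) = -2 + y³ - y/4)
z(o) = (3 + o)²
z(L(3)) + 209 = (3 + (-2 + 3³ - ¼*3))² + 209 = (3 + (-2 + 27 - ¾))² + 209 = (3 + 97/4)² + 209 = (109/4)² + 209 = 11881/16 + 209 = 15225/16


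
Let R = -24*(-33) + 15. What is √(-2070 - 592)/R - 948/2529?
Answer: -316/843 + 11*I*√22/807 ≈ -0.37485 + 0.063934*I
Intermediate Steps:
R = 807 (R = 792 + 15 = 807)
√(-2070 - 592)/R - 948/2529 = √(-2070 - 592)/807 - 948/2529 = √(-2662)*(1/807) - 948*1/2529 = (11*I*√22)*(1/807) - 316/843 = 11*I*√22/807 - 316/843 = -316/843 + 11*I*√22/807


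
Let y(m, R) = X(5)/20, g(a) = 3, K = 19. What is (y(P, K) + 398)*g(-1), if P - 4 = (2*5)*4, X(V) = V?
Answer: 4779/4 ≈ 1194.8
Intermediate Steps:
P = 44 (P = 4 + (2*5)*4 = 4 + 10*4 = 4 + 40 = 44)
y(m, R) = 1/4 (y(m, R) = 5/20 = 5*(1/20) = 1/4)
(y(P, K) + 398)*g(-1) = (1/4 + 398)*3 = (1593/4)*3 = 4779/4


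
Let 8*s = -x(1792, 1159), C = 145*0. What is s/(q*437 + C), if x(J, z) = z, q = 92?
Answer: -61/16928 ≈ -0.0036035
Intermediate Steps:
C = 0
s = -1159/8 (s = (-1*1159)/8 = (1/8)*(-1159) = -1159/8 ≈ -144.88)
s/(q*437 + C) = -1159/(8*(92*437 + 0)) = -1159/(8*(40204 + 0)) = -1159/8/40204 = -1159/8*1/40204 = -61/16928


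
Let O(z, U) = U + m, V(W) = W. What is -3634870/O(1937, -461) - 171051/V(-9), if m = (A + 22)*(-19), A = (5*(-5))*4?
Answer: 47309747/3063 ≈ 15446.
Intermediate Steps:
A = -100 (A = -25*4 = -100)
m = 1482 (m = (-100 + 22)*(-19) = -78*(-19) = 1482)
O(z, U) = 1482 + U (O(z, U) = U + 1482 = 1482 + U)
-3634870/O(1937, -461) - 171051/V(-9) = -3634870/(1482 - 461) - 171051/(-9) = -3634870/1021 - 171051*(-⅑) = -3634870*1/1021 + 57017/3 = -3634870/1021 + 57017/3 = 47309747/3063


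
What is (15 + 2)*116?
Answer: 1972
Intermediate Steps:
(15 + 2)*116 = 17*116 = 1972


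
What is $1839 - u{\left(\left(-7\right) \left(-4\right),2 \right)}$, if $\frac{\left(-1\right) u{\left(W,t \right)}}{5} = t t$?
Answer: $1859$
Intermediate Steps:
$u{\left(W,t \right)} = - 5 t^{2}$ ($u{\left(W,t \right)} = - 5 t t = - 5 t^{2}$)
$1839 - u{\left(\left(-7\right) \left(-4\right),2 \right)} = 1839 - - 5 \cdot 2^{2} = 1839 - \left(-5\right) 4 = 1839 - -20 = 1839 + 20 = 1859$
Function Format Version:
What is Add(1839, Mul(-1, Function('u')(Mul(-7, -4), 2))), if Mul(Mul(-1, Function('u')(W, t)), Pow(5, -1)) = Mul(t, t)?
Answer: 1859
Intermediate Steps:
Function('u')(W, t) = Mul(-5, Pow(t, 2)) (Function('u')(W, t) = Mul(-5, Mul(t, t)) = Mul(-5, Pow(t, 2)))
Add(1839, Mul(-1, Function('u')(Mul(-7, -4), 2))) = Add(1839, Mul(-1, Mul(-5, Pow(2, 2)))) = Add(1839, Mul(-1, Mul(-5, 4))) = Add(1839, Mul(-1, -20)) = Add(1839, 20) = 1859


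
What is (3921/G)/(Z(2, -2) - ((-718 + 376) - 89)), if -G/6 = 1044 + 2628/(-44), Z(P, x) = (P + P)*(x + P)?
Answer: -14377/9332874 ≈ -0.0015405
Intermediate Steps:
Z(P, x) = 2*P*(P + x) (Z(P, x) = (2*P)*(P + x) = 2*P*(P + x))
G = -64962/11 (G = -6*(1044 + 2628/(-44)) = -6*(1044 + 2628*(-1/44)) = -6*(1044 - 657/11) = -6*10827/11 = -64962/11 ≈ -5905.6)
(3921/G)/(Z(2, -2) - ((-718 + 376) - 89)) = (3921/(-64962/11))/(2*2*(2 - 2) - ((-718 + 376) - 89)) = (3921*(-11/64962))/(2*2*0 - (-342 - 89)) = -14377/(21654*(0 - 1*(-431))) = -14377/(21654*(0 + 431)) = -14377/21654/431 = -14377/21654*1/431 = -14377/9332874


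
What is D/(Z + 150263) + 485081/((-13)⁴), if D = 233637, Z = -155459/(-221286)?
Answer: 17606172141007939/949689056268797 ≈ 18.539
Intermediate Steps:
Z = 155459/221286 (Z = -155459*(-1/221286) = 155459/221286 ≈ 0.70253)
D/(Z + 150263) + 485081/((-13)⁴) = 233637/(155459/221286 + 150263) + 485081/((-13)⁴) = 233637/(33251253677/221286) + 485081/28561 = 233637*(221286/33251253677) + 485081*(1/28561) = 51700597182/33251253677 + 485081/28561 = 17606172141007939/949689056268797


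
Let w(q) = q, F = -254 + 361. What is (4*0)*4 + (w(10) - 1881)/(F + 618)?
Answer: -1871/725 ≈ -2.5807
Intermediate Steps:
F = 107
(4*0)*4 + (w(10) - 1881)/(F + 618) = (4*0)*4 + (10 - 1881)/(107 + 618) = 0*4 - 1871/725 = 0 - 1871*1/725 = 0 - 1871/725 = -1871/725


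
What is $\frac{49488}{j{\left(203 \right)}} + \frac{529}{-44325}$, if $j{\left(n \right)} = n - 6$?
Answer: $\frac{11134271}{44325} \approx 251.2$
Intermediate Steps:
$j{\left(n \right)} = -6 + n$
$\frac{49488}{j{\left(203 \right)}} + \frac{529}{-44325} = \frac{49488}{-6 + 203} + \frac{529}{-44325} = \frac{49488}{197} + 529 \left(- \frac{1}{44325}\right) = 49488 \cdot \frac{1}{197} - \frac{529}{44325} = \frac{49488}{197} - \frac{529}{44325} = \frac{11134271}{44325}$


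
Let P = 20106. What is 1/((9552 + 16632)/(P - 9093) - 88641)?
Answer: -3671/325392383 ≈ -1.1282e-5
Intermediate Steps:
1/((9552 + 16632)/(P - 9093) - 88641) = 1/((9552 + 16632)/(20106 - 9093) - 88641) = 1/(26184/11013 - 88641) = 1/(26184*(1/11013) - 88641) = 1/(8728/3671 - 88641) = 1/(-325392383/3671) = -3671/325392383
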